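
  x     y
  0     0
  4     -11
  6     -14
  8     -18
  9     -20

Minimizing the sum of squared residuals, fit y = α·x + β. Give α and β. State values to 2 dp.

α = -2.18, β = -0.81

Sums needed: Σx·x = 197, Σx = 27, Σ1 = 5.
Right-hand side: Σx·y = -452, Σy = -63.
So AᵀA·[α, β]ᵀ = Aᵀy: [[197, 27]; [27, 5]]·[α, β]ᵀ = [-452, -63]ᵀ.
Eliminating β: 5·(row 1) − 27·(row 2) gives 256·α = 5·(-452) − 27·(-63) = -559, so α = -559/256.
Then β = ((-63) − 27·(-559/256))/5 = -207/256.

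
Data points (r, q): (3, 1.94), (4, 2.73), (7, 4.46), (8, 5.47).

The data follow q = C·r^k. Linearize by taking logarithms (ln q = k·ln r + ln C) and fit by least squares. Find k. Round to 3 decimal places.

k = 1.012

Let Y = ln q. Fitting Y = k·ln r + ln C by least squares:
Sums: Σln r = 6.5103, Σ(ln r)² = 11.2394, Σln q = 4.8614, Σln r·ln q = 8.5633.
Normal system: [[11.2394, 6.5103]; [6.5103, 4]]·[k, ln C]ᵀ = [8.5633, 4.8614]ᵀ.
Slope k = (n·Σln r·ln q − Σln r·Σln q)/(n·Σ(ln r)² − (Σln r)²) = (4·8.5633 − 6.5103·4.8614)/2.5742 = 1.01160; ln C = (Σln q − k·Σln r)/n = -0.43108.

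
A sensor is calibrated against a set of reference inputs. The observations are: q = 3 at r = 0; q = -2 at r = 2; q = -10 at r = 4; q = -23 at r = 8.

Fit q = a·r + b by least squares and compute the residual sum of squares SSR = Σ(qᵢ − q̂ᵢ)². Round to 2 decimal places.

SSR = 1.54

Entries of AᵀA: Σr·r = 84, Σr = 14, Σ1 = 4.
And Σr·q = -228, Σq = -32.
Normal equations: [[84, 14]; [14, 4]]·[a, b]ᵀ = [-228, -32]ᵀ.
det = 84·4 − 14² = 140.
a = ((-228)·4 − 14·(-32))/140 = -116/35; b = (84·(-32) − 14·(-228))/140 = 18/5.
Residuals: -3/5, 36/35, -12/35, -3/35; SSR = 54/35.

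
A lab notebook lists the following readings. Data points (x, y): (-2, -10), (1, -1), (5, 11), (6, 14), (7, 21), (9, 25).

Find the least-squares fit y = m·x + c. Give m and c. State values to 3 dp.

m = 3.240, c = -4.040

Setting ∂/∂m … = 0 gives: 196·m + 26·c = 530;  26·m + 6·c = 60.
Δ = 196·6 − 26² = 500.
m = (530·6 − 26·60)/500 = 81/25; c = (196·60 − 26·530)/500 = -101/25.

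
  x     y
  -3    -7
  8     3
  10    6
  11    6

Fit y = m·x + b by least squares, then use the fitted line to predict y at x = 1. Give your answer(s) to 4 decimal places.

Normal-equation sums: Σx·x = 294, Σx = 26, Σ1 = 4.
For Aᵀy: Σx·y = 171, Σy = 8.
Normal equations: [[294, 26]; [26, 4]]·[m, b]ᵀ = [171, 8]ᵀ.
Δ = 294·4 − 26² = 500.
m = (171·4 − 26·8)/500 = 119/125; b = (294·8 − 26·171)/500 = -1047/250.
At x = 1: ŷ = (119/125)·(1) + (-1047/250)·(1) = -809/250.

ŷ = -3.2360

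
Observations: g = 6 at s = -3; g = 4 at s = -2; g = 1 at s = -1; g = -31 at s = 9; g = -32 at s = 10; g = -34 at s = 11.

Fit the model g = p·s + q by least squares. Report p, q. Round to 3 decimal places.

Setting ∂/∂p … = 0 gives: 316·p + 24·q = -1000;  24·p + 6·q = -86.
det = 316·6 − 24² = 1320.
p = ((-1000)·6 − 24·(-86))/1320 = -164/55; q = (316·(-86) − 24·(-1000))/1320 = -397/165.

p = -2.982, q = -2.406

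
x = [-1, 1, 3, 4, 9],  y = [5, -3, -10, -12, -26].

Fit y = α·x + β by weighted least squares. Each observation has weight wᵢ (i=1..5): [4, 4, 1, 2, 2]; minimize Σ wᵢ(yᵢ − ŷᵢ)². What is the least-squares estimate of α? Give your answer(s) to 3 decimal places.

α = -3.089

From the data, Σwᵢ·x·x = 211, Σwᵢ·x = 29, Σwᵢ·1 = 13.
For MᵀWy: Σwᵢ·x·y = -626, Σwᵢ·y = -78.
Normal equations: [[211, 29]; [29, 13]]·[α, β]ᵀ = [-626, -78]ᵀ.
Eliminating β: 13·(row 1) − 29·(row 2) gives 1902·α = 13·(-626) − 29·(-78) = -5876, so α = -2938/951.
Then β = ((-78) − 29·(-2938/951))/13 = 848/951.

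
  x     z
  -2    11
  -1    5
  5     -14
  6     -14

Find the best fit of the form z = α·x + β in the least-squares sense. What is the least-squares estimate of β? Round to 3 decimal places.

β = 3.280

Normal-equation sums: Σx·x = 66, Σx = 8, Σ1 = 4.
Moment sums: Σx·z = -181, Σz = -12.
Eliminating β: 4·(row 1) − 8·(row 2) gives 200·α = 4·(-181) − 8·(-12) = -628, so α = -157/50.
Then β = ((-12) − 8·(-157/50))/4 = 82/25.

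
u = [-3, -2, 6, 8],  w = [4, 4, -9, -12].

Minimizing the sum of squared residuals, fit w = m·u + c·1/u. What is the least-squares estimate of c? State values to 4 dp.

Sums needed: Σu·u = 113, Σu·1/u = 4, Σ1/u·1/u = 233/576.
Moment sums: Σu·w = -170, Σ1/u·w = -19/3.
MᵀM·[m, c]ᵀ = Mᵀw becomes [[113, 4]; [4, 233/576]]·[m, c]ᵀ = [-170, -19/3]ᵀ.
det = 113·(233/576) − 4² = 17113/576.
m = ((-170)·(233/576) − 4·(-19/3))/(17113/576) = -25018/17113; c = (113·(-19/3) − 4·(-170))/(17113/576) = -20544/17113.

c = -1.2005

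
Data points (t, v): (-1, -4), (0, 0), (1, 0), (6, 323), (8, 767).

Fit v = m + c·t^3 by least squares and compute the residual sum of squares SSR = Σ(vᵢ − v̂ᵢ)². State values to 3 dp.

SSR = 3.194

Sums needed: Σ1 = 5, Σt^3 = 728, Σt^3·t^3 = 308802.
Right-hand side: Σv = 1086, Σt^3·v = 462476.
Determinant 5·308802 − 728² = 1014026.
m = (1086·308802 − 728·462476)/1014026 = -50906/39001; c = (5·462476 − 728·1086)/1014026 = 760886/507013.
Residuals: -605388/507013, 50906/39001, -99108/507013, 75601/507013, -32883/507013; SSR = 1619414/507013.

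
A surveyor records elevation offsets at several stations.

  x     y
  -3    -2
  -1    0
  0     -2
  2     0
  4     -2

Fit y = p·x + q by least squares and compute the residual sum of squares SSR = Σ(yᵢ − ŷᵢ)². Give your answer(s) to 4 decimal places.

SSR = 4.7945

Normal-equation sums: Σx·x = 30, Σx = 2, Σ1 = 5.
Right-hand side: Σx·y = -2, Σy = -6.
MᵀM·[p, q]ᵀ = Mᵀy becomes [[30, 2]; [2, 5]]·[p, q]ᵀ = [-2, -6]ᵀ.
Δ = 30·5 − 2² = 146.
p = ((-2)·5 − 2·(-6))/146 = 1/73; q = (30·(-6) − 2·(-2))/146 = -88/73.
Residuals: -55/73, 89/73, -58/73, 86/73, -62/73; SSR = 350/73.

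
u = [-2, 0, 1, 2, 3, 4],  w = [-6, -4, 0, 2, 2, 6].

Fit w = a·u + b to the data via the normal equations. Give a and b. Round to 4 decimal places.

From the data, Σu·u = 34, Σu = 8, Σ1 = 6.
For Xᵀw: Σu·w = 46, Σw = 0.
Normal equations: [[34, 8]; [8, 6]]·[a, b]ᵀ = [46, 0]ᵀ.
Determinant 34·6 − 8² = 140.
a = (46·6 − 8·0)/140 = 69/35; b = (34·0 − 8·46)/140 = -92/35.

a = 1.9714, b = -2.6286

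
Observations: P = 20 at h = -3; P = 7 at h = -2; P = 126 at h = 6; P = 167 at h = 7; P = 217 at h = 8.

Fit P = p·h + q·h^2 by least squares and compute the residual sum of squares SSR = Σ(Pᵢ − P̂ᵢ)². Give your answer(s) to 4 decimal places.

SSR = 1.4113

With design matrix X, XᵀX = [[162, 1036]; [1036, 7890]] and XᵀP = [3587, 26815]ᵀ.
Eliminating q: 7890·(row 1) − 1036·(row 2) gives 204884·p = 7890·3587 − 1036·26815 = 521090, so p = 260545/102442.
Then q = (26815 − 1036·(260545/102442))/7890 = 313949/102442.
Residuals: 2467/51221, -518/3013, 21129/51221, -49751/51221, 26409/51221; SSR = 72288/51221.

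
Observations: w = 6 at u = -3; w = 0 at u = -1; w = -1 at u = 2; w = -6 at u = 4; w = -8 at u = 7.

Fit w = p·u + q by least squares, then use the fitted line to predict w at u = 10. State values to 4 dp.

MᵀM·[p, q]ᵀ = Mᵀw reads: 79·p + 9·q = -100;  9·p + 5·q = -9.
Determinant 79·5 − 9² = 314.
p = ((-100)·5 − 9·(-9))/314 = -419/314; q = (79·(-9) − 9·(-100))/314 = 189/314.
At u = 10: ŵ = (-419/314)·(10) + (189/314)·(1) = -4001/314.

ŵ = -12.7420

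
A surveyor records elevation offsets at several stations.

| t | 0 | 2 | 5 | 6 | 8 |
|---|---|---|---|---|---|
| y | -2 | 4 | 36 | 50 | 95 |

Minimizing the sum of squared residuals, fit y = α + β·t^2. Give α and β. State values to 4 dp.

α = -2.2660, β = 1.5064

Normal-equation sums: Σ1 = 5, Σt^2 = 129, Σt^2·t^2 = 6033.
Right-hand side: Σy = 183, Σt^2·y = 8796.
MᵀM·[α, β]ᵀ = Mᵀy becomes [[5, 129]; [129, 6033]]·[α, β]ᵀ = [183, 8796]ᵀ.
Determinant 5·6033 − 129² = 13524.
α = (183·6033 − 129·8796)/13524 = -10215/4508; β = (5·8796 − 129·183)/13524 = 6791/4508.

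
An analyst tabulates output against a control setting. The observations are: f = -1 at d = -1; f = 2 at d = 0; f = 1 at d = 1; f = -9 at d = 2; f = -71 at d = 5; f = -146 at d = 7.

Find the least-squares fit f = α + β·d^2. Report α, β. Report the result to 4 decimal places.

α = 2.9791, β = -3.0234

Forming AᵀA = [[6, 80]; [80, 3044]] and Aᵀf = [-224, -8965]ᵀ gives AᵀA·[α, β]ᵀ = Aᵀf.
det = 6·3044 − 80² = 11864.
α = ((-224)·3044 − 80·(-8965))/11864 = 4418/1483; β = (6·(-8965) − 80·(-224))/11864 = -17935/5932.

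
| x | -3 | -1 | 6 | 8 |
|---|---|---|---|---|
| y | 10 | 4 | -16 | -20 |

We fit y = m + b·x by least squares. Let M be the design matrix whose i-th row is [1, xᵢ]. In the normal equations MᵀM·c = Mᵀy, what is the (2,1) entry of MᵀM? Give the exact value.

10

Row 2 ↔ basis x, column 1 ↔ basis 1, so (MᵀM)_{2,1} = Σᵢ x = (-3)·(1) + (-1)·(1) + (6)·(1) + (8)·(1) = 10.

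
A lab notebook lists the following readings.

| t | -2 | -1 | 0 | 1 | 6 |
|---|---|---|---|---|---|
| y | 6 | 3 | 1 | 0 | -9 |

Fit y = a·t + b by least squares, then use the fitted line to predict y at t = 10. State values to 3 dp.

With design matrix M, MᵀM = [[42, 4]; [4, 5]] and Mᵀy = [-69, 1]ᵀ.
Determinant 42·5 − 4² = 194.
a = ((-69)·5 − 4·1)/194 = -349/194; b = (42·1 − 4·(-69))/194 = 159/97.
At t = 10: ŷ = (-349/194)·(10) + (159/97)·(1) = -1586/97.

ŷ = -16.351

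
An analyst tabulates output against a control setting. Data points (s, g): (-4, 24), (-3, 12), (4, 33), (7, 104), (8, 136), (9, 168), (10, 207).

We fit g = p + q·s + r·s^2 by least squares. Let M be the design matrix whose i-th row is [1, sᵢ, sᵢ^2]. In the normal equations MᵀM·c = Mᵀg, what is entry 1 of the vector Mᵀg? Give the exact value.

684

Entry 1 ↔ basis 1, so (Mᵀg)_{1} = Σᵢ gᵢ = (1)·(24) + (1)·(12) + (1)·(33) + (1)·(104) + (1)·(136) + (1)·(168) + (1)·(207) = 684.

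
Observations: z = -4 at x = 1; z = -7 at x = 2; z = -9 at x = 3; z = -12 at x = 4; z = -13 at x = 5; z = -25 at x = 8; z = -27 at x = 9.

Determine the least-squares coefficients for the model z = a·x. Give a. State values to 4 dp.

Setting ∂/∂a … = 0 gives: 200·a = -601.
Hence a = -601 / 200 ≈ -3.005.

a = -3.0050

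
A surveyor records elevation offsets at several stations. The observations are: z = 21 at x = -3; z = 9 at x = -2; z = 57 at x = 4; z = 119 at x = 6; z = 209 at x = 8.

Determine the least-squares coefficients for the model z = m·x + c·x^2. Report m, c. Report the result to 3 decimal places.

m = 1.921, c = 3.019

Forming MᵀM = [[129, 757]; [757, 5745]] and Mᵀz = [2533, 18797]ᵀ gives MᵀM·[m, c]ᵀ = Mᵀz.
det = 129·5745 − 757² = 168056.
m = (2533·5745 − 757·18797)/168056 = 11527/6002; c = (129·18797 − 757·2533)/168056 = 18119/6002.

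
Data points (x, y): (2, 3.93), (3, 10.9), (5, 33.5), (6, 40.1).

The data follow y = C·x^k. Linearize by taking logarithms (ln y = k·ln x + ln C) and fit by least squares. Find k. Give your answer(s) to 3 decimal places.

Let Y = ln y. Fitting Y = k·ln x + ln C by least squares:
XᵀX = [[7.4881, 5.1930]; [5.1930, 4]], rhs = [15.8387, 10.9603]ᵀ  (here Σln x = 5.1930, Σ(ln x)² = 7.4881, Σln y = 10.9603, Σln x·ln y = 15.8387).
Solving (det = 2.9856): k = 2.15643, ln C = -0.05947.

k = 2.156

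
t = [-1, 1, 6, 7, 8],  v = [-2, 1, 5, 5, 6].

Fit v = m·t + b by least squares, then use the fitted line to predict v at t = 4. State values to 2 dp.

v̂ = 2.83

Entries of XᵀX: Σt·t = 151, Σt = 21, Σ1 = 5.
Right-hand side: Σt·v = 116, Σv = 15.
So XᵀX·[m, b]ᵀ = Xᵀv: [[151, 21]; [21, 5]]·[m, b]ᵀ = [116, 15]ᵀ.
Δ = 151·5 − 21² = 314.
m = (116·5 − 21·15)/314 = 265/314; b = (151·15 − 21·116)/314 = -171/314.
At t = 4: v̂ = (265/314)·(4) + (-171/314)·(1) = 889/314.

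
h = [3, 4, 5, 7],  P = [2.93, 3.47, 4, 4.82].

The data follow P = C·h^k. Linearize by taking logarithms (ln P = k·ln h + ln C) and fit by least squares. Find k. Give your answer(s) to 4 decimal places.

With ln Pᵢ as the transformed response and ln hᵢ as the regressor:
Σln h = 6.0403, Σ(ln h)² = 9.5056, Σln P = 5.2782, Σln h·ln P = 8.1974.
Equations: 9.5056·k + 6.0403·ln C = 8.1974;  6.0403·k + 4·ln C = 5.2782.
Solving (det = 1.5378): k = 0.59033, ln C = 0.42812.

k = 0.5903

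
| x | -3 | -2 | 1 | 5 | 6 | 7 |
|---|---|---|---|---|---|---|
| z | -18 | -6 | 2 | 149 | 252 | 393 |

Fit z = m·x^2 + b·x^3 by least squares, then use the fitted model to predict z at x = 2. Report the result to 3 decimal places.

ẑ = 11.798

Sums needed: Σx^2·x^2 = 4420, Σx^2·x^3 = 27434, Σx^3·x^3 = 180724.
For Mᵀz: Σx^2·z = 31870, Σx^3·z = 208392.
Eliminating b: 180724·(row 1) − 27434·(row 2) gives 46175724·m = 180724·31870 − 27434·208392 = 42647752, so m = 1523134/1649133.
Then b = (208392 − 27434·(1523134/1649133))/180724 = 1670395/1649133.
At x = 2: ẑ = (1523134/1649133)·(4) + (1670395/1649133)·(8) = 2161744/183237.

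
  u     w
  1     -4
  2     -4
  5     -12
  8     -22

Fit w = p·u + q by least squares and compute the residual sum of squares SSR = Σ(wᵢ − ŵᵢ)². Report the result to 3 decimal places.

SSR = 5.667

The normal equations are: 94·p + 16·q = -248;  16·p + 4·q = -42.
(Σu·u = 94, Σu = 16, Σ1 = 4, Σu·w = -248, Σw = -42.)
Eliminating q: 4·(row 1) − 16·(row 2) gives 120·p = 4·(-248) − 16·(-42) = -320, so p = -8/3.
Then q = ((-42) − 16·(-8/3))/4 = 1/6.
Residuals: -3/2, 7/6, 7/6, -5/6; SSR = 17/3.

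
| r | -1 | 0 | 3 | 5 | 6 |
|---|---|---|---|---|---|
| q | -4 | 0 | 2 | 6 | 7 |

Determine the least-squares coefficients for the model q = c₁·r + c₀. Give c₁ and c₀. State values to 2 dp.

With design matrix A, AᵀA = [[71, 13]; [13, 5]] and Aᵀq = [82, 11]ᵀ.
det = 71·5 − 13² = 186.
c₁ = (82·5 − 13·11)/186 = 89/62; c₀ = (71·11 − 13·82)/186 = -95/62.

c₁ = 1.44, c₀ = -1.53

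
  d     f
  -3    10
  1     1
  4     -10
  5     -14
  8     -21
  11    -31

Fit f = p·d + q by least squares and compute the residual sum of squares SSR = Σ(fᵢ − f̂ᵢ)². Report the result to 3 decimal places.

The normal equations are: 236·p + 26·q = -648;  26·p + 6·q = -65.
Δ = 236·6 − 26² = 740.
p = ((-648)·6 − 26·(-65))/740 = -1099/370; q = (236·(-65) − 26·(-648))/740 = 377/185.
Residuals: -351/370, 143/74, -29/185, -439/370, 134/185, -27/74; SSR = 1244/185.

SSR = 6.724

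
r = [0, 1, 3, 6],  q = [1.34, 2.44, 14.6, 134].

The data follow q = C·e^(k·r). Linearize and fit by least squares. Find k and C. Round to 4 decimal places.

Taking logs, ln q = k·r + ln C, so regress ln q on r.
Over the data: Σr = 10.0000, Σ(r)² = 46.0000, Σln q = 8.7635, Σr·ln q = 38.3221.
Normal system: [[46.0000, 10.0000]; [10.0000, 4]]·[k, ln C]ᵀ = [38.3221, 8.7635]ᵀ.
Slope k = (n·Σr·ln q − Σr·Σln q)/(n·Σ(r)² − (Σr)²) = (4·38.3221 − 10.0000·8.7635)/84.0000 = 0.78158; ln C = (Σln q − k·Σr)/n = 0.23692, so C = exp(0.23692) = 1.26734.

k = 0.7816, C = 1.2673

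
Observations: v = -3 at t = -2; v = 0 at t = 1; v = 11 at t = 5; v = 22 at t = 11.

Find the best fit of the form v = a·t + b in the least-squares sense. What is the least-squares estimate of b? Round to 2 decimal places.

From the data, Σt·t = 151, Σt = 15, Σ1 = 4.
Moment sums: Σt·v = 303, Σv = 30.
Normal equations: [[151, 15]; [15, 4]]·[a, b]ᵀ = [303, 30]ᵀ.
Determinant 151·4 − 15² = 379.
a = (303·4 − 15·30)/379 = 762/379; b = (151·30 − 15·303)/379 = -15/379.

b = -0.04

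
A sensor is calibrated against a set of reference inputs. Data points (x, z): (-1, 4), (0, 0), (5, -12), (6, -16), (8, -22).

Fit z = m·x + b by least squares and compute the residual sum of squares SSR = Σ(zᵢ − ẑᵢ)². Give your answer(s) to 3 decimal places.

SSR = 2.353

Compute the Gram sums: Σx·x = 126, Σx = 18, Σ1 = 5.
Moment sums: Σx·z = -336, Σz = -46.
Normal equations: [[126, 18]; [18, 5]]·[m, b]ᵀ = [-336, -46]ᵀ.
Δ = 126·5 − 18² = 306.
m = ((-336)·5 − 18·(-46))/306 = -142/51; b = (126·(-46) − 18·(-336))/306 = 14/17.
Residuals: 20/51, -14/17, 56/51, -2/17, -28/51; SSR = 40/17.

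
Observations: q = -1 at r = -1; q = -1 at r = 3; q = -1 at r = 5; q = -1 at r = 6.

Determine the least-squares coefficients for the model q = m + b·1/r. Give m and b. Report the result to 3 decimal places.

Sums needed: Σ1 = 4, Σ1/r = -3/10, Σ1/r·1/r = 1061/900.
For Xᵀq: Σq = -4, Σ1/r·q = 3/10.
XᵀX·[m, b]ᵀ = Xᵀq becomes [[4, -3/10]; [-3/10, 1061/900]]·[m, b]ᵀ = [-4, 3/10]ᵀ.
det = 4·(1061/900) − (-3/10)² = 4163/900.
m = ((-4)·(1061/900) − (-3/10)·(3/10))/(4163/900) = -1; b = (4·(3/10) − (-3/10)·(-4))/(4163/900) = 0.

m = -1.000, b = 0.000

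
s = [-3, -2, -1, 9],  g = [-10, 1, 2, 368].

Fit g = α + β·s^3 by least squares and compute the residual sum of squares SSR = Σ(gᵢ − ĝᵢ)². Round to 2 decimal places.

The normal equations are: 4·α + 693·β = 361;  693·α + 532235·β = 268532.
(Σ1 = 4, Σs^3 = 693, Σs^3·s^3 = 532235, Σg = 361, Σs^3·g = 268532.)
det = 4·532235 − 693² = 1648691.
α = (361·532235 − 693·268532)/1648691 = 7739/2111; β = (4·268532 − 693·361)/1648691 = 1055/2111.
Residuals: -364/2111, 2812/2111, -2462/2111, 14/2111; SSR = 6680/2111.

SSR = 3.16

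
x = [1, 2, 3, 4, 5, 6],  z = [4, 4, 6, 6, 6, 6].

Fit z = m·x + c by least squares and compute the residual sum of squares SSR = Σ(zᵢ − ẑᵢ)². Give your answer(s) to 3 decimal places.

Entries of MᵀM: Σx·x = 91, Σx = 21, Σ1 = 6.
Moment sums: Σx·z = 120, Σz = 32.
Δ = 91·6 − 21² = 105.
m = (120·6 − 21·32)/105 = 16/35; c = (91·32 − 21·120)/105 = 56/15.
Residuals: -4/21, -68/105, 94/105, 46/105, -2/105, -10/21; SSR = 176/105.

SSR = 1.676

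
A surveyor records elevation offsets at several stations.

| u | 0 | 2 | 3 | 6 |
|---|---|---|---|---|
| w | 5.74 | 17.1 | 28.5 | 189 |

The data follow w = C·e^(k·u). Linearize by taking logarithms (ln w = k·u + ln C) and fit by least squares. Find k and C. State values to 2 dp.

With ln wᵢ as the transformed response and uᵢ as the regressor:
Σu = 11.0000, Σ(u)² = 49.0000, Σln w = 13.1782, Σu·ln w = 47.1784.
Equations: 49.0000·k + 11.0000·ln C = 47.1784;  11.0000·k + 4·ln C = 13.1782.
Slope k = (n·Σu·ln w − Σu·Σln w)/(n·Σ(u)² − (Σu)²) = (4·47.1784 − 11.0000·13.1782)/75.0000 = 0.58338; ln C = (Σln w − k·Σu)/n = 1.69026, so C = exp(1.69026) = 5.42088.

k = 0.58, C = 5.42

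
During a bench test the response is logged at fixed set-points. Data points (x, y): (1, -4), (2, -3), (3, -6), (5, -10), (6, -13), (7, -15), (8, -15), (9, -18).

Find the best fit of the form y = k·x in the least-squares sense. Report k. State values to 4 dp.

k = -2.0186

From the data, Σx·x = 269.
Right-hand side: Σx·y = -543.
k = (-543)/269 = -2.01859.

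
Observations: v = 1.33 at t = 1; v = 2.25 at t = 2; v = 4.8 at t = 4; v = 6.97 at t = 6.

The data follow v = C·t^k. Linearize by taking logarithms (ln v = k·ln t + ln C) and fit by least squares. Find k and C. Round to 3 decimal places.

k = 0.942, C = 1.271

With ln vᵢ as the transformed response and ln tᵢ as the regressor:
Σln t = 3.8712, Σ(ln t)² = 5.6127, Σln v = 4.6063, Σln t·ln v = 6.2156.
Normal system: [[5.6127, 3.8712]; [3.8712, 4]]·[k, ln C]ᵀ = [6.2156, 4.6063]ᵀ.
Δ = 5.6127·4 − (3.8712)² = 7.4645; k = (6.2156·4 − 3.8712·4.6063)/7.4645 = 0.94182, ln C = (5.6127·4.6063 − 3.8712·6.2156)/7.4645 = 0.24009, so C = exp(0.24009) = 1.27137.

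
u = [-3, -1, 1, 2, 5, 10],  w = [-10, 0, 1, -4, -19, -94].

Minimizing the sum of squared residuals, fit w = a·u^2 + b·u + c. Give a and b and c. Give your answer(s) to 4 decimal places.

a = -1.0156, b = 0.6845, c = 1.0995

Entries of MᵀM: Σu^2·u^2 = 10724, Σu^2·u = 1106, Σu^2 = 140, Σu·u = 140, Σu = 14, Σ1 = 6.
And Σu^2·w = -9980, Σu·w = -1012, Σw = -126.
Normal equations: [[10724, 1106, 140]; [1106, 140, 14]; [140, 14, 6]]·[a, b, c]ᵀ = [-9980, -1012, -126]ᵀ.
Row-reducing yields a = -3001/2955, b = 14158/20685, c = 1083/985.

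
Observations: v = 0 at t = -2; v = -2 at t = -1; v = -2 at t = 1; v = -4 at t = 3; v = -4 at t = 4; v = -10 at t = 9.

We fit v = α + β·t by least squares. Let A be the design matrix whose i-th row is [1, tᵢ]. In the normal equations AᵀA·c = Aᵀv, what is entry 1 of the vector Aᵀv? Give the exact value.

-22

Entry 1 ↔ basis 1, so (Aᵀv)_{1} = Σᵢ vᵢ = (1)·(0) + (1)·(-2) + (1)·(-2) + (1)·(-4) + (1)·(-4) + (1)·(-10) = -22.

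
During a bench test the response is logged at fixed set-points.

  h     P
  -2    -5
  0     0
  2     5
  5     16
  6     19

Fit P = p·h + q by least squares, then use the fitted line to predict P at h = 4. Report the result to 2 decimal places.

The normal equations are: 69·p + 11·q = 214;  11·p + 5·q = 35.
(Σh·h = 69, Σh = 11, Σ1 = 5, Σh·P = 214, ΣP = 35.)
Determinant 69·5 − 11² = 224.
p = (214·5 − 11·35)/224 = 685/224; q = (69·35 − 11·214)/224 = 61/224.
At h = 4: P̂ = (685/224)·(4) + (61/224)·(1) = 2801/224.

P̂ = 12.50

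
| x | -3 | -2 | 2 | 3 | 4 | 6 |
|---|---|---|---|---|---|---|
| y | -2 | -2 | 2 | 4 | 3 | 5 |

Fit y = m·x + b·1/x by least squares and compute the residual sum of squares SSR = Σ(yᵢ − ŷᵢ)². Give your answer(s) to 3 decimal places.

The normal system AᵀA·[m, b]ᵀ = Aᵀy is [[78, 6]; [6, 13/16]]·[m, b]ᵀ = [68, 67/12]ᵀ.
Eliminating b: (13/16)·(row 1) − 6·(row 2) gives (219/8)·m = (13/16)·68 − 6·(67/12) = 87/4, so m = 58/73.
Then b = ((67/12) − 6·(58/73))/(13/16) = 220/219.
Residuals: 472/657, 20/219, -20/219, 842/657, -94/219, 43/657; SSR = 1553/657.

SSR = 2.364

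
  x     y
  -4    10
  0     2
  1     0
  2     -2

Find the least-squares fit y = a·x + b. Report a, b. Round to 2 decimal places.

a = -2.00, b = 2.00

The normal system AᵀA·[a, b]ᵀ = Aᵀy is [[21, -1]; [-1, 4]]·[a, b]ᵀ = [-44, 10]ᵀ.
Eliminating b: 4·(row 1) − (-1)·(row 2) gives 83·a = 4·(-44) − (-1)·10 = -166, so a = -2.
Then b = (10 − (-1)·(-2))/4 = 2.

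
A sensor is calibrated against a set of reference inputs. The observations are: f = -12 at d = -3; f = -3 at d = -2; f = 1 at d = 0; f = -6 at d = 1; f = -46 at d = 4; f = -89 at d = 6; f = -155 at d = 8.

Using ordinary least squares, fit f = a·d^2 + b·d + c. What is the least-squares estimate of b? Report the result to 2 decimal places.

The normal equations are: 5746·a + 758·b + 130·c = -13986;  758·a + 130·b + 14·c = -1922;  130·a + 14·b + 7·c = -310.
Solving the 3×3 system (Gaussian elimination) gives a = -55693/26784, b = -69977/26784, c = -1487/3348.

b = -2.61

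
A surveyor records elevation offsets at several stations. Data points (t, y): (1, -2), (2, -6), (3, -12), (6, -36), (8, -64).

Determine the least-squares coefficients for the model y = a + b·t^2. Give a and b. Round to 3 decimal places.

The normal equations are: 5·a + 114·b = -120;  114·a + 5490·b = -5526.
(Σ1 = 5, Σt^2 = 114, Σt^2·t^2 = 5490, Σy = -120, Σt^2·y = -5526.)
Eliminating b: 5490·(row 1) − 114·(row 2) gives 14454·a = 5490·(-120) − 114·(-5526) = -28836, so a = -1602/803.
Then b = ((-5526) − 114·(-1602/803))/5490 = -775/803.

a = -1.995, b = -0.965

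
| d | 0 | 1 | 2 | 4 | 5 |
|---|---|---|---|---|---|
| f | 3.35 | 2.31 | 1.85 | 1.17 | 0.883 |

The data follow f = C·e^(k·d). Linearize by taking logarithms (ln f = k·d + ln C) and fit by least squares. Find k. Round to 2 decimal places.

k = -0.26

With ln fᵢ as the transformed response and dᵢ as the regressor:
Σd = 12.0000, Σ(d)² = 46.0000, Σln f = 2.6940, Σd·ln f = 2.0735.
Normal system: [[46.0000, 12.0000]; [12.0000, 5]]·[k, ln C]ᵀ = [2.0735, 2.6940]ᵀ.
Δ = 46.0000·5 − (12.0000)² = 86.0000; k = (2.0735·5 − 12.0000·2.6940)/86.0000 = -0.25535, ln C = (46.0000·2.6940 − 12.0000·2.0735)/86.0000 = 1.15164.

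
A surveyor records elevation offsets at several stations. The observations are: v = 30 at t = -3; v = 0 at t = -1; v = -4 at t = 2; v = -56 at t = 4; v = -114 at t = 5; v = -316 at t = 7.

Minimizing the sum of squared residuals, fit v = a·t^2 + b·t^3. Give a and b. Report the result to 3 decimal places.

The normal equations are: 3380·a + 20744·b = -18976;  20744·a + 138164·b = -127064.
(Σt^2·t^2 = 3380, Σt^2·t^3 = 20744, Σt^3·t^3 = 138164, Σt^2·v = -18976, Σt^3·v = -127064.)
Determinant 3380·138164 − 20744² = 36680784.
a = ((-18976)·138164 − 20744·(-127064))/36680784 = 875972/2292549; b = (3380·(-127064) − 20744·(-18976))/36680784 = -2239886/2292549.

a = 0.382, b = -0.977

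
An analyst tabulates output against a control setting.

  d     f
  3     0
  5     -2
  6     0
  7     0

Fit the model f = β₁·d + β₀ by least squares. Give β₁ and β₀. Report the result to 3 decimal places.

β₁ = 0.057, β₀ = -0.800

Forming XᵀX = [[119, 21]; [21, 4]] and Xᵀf = [-10, -2]ᵀ gives XᵀX·[β₁, β₀]ᵀ = Xᵀf.
Determinant 119·4 − 21² = 35.
β₁ = ((-10)·4 − 21·(-2))/35 = 2/35; β₀ = (119·(-2) − 21·(-10))/35 = -4/5.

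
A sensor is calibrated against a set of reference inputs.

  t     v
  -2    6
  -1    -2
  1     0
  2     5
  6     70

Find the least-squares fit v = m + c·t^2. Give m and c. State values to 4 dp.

Sums needed: Σ1 = 5, Σt^2 = 46, Σt^2·t^2 = 1330.
And Σv = 79, Σt^2·v = 2562.
So MᵀM·[m, c]ᵀ = Mᵀv: [[5, 46]; [46, 1330]]·[m, c]ᵀ = [79, 2562]ᵀ.
det = 5·1330 − 46² = 4534.
m = (79·1330 − 46·2562)/4534 = -6391/2267; c = (5·2562 − 46·79)/4534 = 4588/2267.

m = -2.8191, c = 2.0238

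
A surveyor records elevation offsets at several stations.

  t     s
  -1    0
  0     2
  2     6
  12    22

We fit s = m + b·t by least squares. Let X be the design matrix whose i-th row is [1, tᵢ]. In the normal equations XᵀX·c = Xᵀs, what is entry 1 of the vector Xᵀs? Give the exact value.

Entry 1 ↔ basis 1, so (Xᵀs)_{1} = Σᵢ sᵢ = (1)·(0) + (1)·(2) + (1)·(6) + (1)·(22) = 30.

30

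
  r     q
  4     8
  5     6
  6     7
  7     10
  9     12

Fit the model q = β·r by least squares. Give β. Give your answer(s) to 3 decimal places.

From the data, Σr·r = 207.
Moment sums: Σr·q = 282.
So AᵀA·[β]ᵀ = Aᵀq: [[207]]·[β]ᵀ = [282]ᵀ.
β = 282/207 = 1.36232.

β = 1.362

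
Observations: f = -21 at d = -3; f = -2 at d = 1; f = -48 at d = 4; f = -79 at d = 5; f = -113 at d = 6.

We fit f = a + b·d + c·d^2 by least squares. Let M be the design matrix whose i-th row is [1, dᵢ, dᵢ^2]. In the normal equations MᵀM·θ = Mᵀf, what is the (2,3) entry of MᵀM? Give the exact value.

379

Row 2 ↔ basis d, column 3 ↔ basis d^2, so (MᵀM)_{2,3} = Σᵢ (d)·(d^2) = (-3)·(9) + (1)·(1) + (4)·(16) + (5)·(25) + (6)·(36) = 379.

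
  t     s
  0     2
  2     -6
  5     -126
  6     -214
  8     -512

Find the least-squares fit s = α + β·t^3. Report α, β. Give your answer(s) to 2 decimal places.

With design matrix X, XᵀX = [[5, 861]; [861, 324489]] and Xᵀs = [-856, -324166]ᵀ.
det = 5·324489 − 861² = 881124.
α = ((-856)·324489 − 861·(-324166))/881124 = 224057/146854; β = (5·(-324166) − 861·(-856))/881124 = -441907/440562.

α = 1.53, β = -1.00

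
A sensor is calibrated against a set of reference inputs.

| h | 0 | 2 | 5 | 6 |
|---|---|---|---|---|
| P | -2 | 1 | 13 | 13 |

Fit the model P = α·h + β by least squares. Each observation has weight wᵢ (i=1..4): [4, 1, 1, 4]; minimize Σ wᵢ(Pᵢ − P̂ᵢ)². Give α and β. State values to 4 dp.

α = 2.5904, β = -2.2302

Setting ∂/∂α … = 0 gives: 173·α + 31·β = 379;  31·α + 10·β = 58.
(Σwᵢ·h·h = 173, Σwᵢ·h = 31, Σwᵢ·1 = 10, Σwᵢ·h·P = 379, Σwᵢ·P = 58.)
Eliminating β: 10·(row 1) − 31·(row 2) gives 769·α = 10·379 − 31·58 = 1992, so α = 1992/769.
Then β = (58 − 31·(1992/769))/10 = -1715/769.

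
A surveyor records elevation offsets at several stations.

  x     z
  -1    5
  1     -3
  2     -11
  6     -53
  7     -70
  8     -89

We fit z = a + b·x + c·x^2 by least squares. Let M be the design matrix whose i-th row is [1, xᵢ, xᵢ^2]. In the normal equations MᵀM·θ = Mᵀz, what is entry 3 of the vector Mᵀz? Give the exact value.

-11076

Entry 3 ↔ basis x^2, so (Mᵀz)_{3} = Σᵢ (x^2)·zᵢ = (1)·(5) + (1)·(-3) + (4)·(-11) + (36)·(-53) + (49)·(-70) + (64)·(-89) = -11076.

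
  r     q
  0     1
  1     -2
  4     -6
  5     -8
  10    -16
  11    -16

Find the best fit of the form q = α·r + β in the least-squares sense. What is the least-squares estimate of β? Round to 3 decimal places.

Sums needed: Σr·r = 263, Σr = 31, Σ1 = 6.
For Mᵀq: Σr·q = -402, Σq = -47.
Normal equations: [[263, 31]; [31, 6]]·[α, β]ᵀ = [-402, -47]ᵀ.
det = 263·6 − 31² = 617.
α = ((-402)·6 − 31·(-47))/617 = -955/617; β = (263·(-47) − 31·(-402))/617 = 101/617.

β = 0.164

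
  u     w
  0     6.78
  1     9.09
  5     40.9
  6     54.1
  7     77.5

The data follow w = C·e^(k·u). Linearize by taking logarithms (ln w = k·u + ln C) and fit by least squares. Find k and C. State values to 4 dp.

Taking logs, ln w = k·u + ln C, so regress ln w on u.
Over the data: Σu = 19.0000, Σ(u)² = 111.0000, Σln w = 16.1734, Σu·ln w = 75.1598.
Normal system: [[111.0000, 19.0000]; [19.0000, 5]]·[k, ln C]ᵀ = [75.1598, 16.1734]ᵀ.
Slope k = (n·Σu·ln w − Σu·Σln w)/(n·Σ(u)² − (Σu)²) = (5·75.1598 − 19.0000·16.1734)/194.0000 = 0.35312; ln C = (Σln w − k·Σu)/n = 1.89284, so C = exp(1.89284) = 6.63820.

k = 0.3531, C = 6.6382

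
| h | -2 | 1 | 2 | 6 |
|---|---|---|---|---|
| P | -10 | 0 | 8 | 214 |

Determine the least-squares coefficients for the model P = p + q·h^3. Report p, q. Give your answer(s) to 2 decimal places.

Setting ∂/∂p … = 0 gives: 4·p + 217·q = 212;  217·p + 46785·q = 46368.
Eliminating q: 46785·(row 1) − 217·(row 2) gives 140051·p = 46785·212 − 217·46368 = -143436, so p = -143436/140051.
Then q = (46368 − 217·(-143436/140051))/46785 = 139468/140051.

p = -1.02, q = 1.00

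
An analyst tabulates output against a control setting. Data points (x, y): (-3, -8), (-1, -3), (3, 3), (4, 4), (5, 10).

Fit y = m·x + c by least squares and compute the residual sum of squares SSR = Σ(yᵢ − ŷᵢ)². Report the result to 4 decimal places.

SSR = 9.9153

Entries of AᵀA: Σx·x = 60, Σx = 8, Σ1 = 5.
And Σx·y = 102, Σy = 6.
AᵀA·[m, c]ᵀ = Aᵀy becomes [[60, 8]; [8, 5]]·[m, c]ᵀ = [102, 6]ᵀ.
Eliminating c: 5·(row 1) − 8·(row 2) gives 236·m = 5·102 − 8·6 = 462, so m = 231/118.
Then c = (6 − 8·(231/118))/5 = -114/59.
Residuals: -23/118, 105/118, -111/118, -112/59, 253/118; SSR = 585/59.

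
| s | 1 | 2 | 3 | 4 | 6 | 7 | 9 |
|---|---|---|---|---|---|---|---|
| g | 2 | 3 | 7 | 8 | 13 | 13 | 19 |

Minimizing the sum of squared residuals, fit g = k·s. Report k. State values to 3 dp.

k = 2.046

Sums needed: Σs·s = 196.
And Σs·g = 401.
k = 401/196 = 2.04592.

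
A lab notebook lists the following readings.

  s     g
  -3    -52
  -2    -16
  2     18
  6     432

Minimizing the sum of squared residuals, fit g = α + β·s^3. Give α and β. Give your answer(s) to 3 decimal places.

α = 1.278, β = 1.994

AᵀA·[α, β]ᵀ = Aᵀg reads: 4·α + 189·β = 382;  189·α + 47513·β = 94988.
det = 4·47513 − 189² = 154331.
α = (382·47513 − 189·94988)/154331 = 197234/154331; β = (4·94988 − 189·382)/154331 = 307754/154331.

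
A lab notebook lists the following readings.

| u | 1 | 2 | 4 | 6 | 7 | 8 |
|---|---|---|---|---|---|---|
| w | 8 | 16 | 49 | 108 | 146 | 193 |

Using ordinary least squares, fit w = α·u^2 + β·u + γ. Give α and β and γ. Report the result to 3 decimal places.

The normal system XᵀX·[α, β, γ]ᵀ = Xᵀw is [[8066, 1144, 170]; [1144, 170, 28]; [170, 28, 6]]·[α, β, γ]ᵀ = [24250, 3450, 520]ᵀ.
Row-reducing yields α = 211/66, β = -82/33, γ = 169/22.

α = 3.197, β = -2.485, γ = 7.682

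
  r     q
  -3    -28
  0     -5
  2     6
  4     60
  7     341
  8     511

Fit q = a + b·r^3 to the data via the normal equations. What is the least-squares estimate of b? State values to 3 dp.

b = 1.003

The normal equations are: 6·a + 900·b = 885;  900·a + 384682·b = 383239.
Δ = 6·384682 − 900² = 1498092.
a = (885·384682 − 900·383239)/1498092 = -745255/249682; b = (6·383239 − 900·885)/1498092 = 250489/249682.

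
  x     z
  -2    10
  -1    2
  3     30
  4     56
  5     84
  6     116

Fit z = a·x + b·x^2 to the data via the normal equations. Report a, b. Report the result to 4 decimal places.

AᵀA·[a, b]ᵀ = Aᵀz reads: 91·a + 423·b = 1408;  423·a + 2275·b = 7484.
(Σx·x = 91, Σx·x^2 = 423, Σx^2·x^2 = 2275, Σx·z = 1408, Σx^2·z = 7484.)
Eliminating b: 2275·(row 1) − 423·(row 2) gives 28096·a = 2275·1408 − 423·7484 = 37468, so a = 9367/7024.
Then b = (7484 − 423·(9367/7024))/2275 = 21365/7024.

a = 1.3336, b = 3.0417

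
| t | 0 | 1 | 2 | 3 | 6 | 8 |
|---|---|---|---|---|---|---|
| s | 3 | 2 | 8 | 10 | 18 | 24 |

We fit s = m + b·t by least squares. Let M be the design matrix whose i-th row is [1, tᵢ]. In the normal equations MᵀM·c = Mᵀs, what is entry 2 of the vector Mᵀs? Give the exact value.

Entry 2 ↔ basis t, so (Mᵀs)_{2} = Σᵢ (t)·sᵢ = (0)·(3) + (1)·(2) + (2)·(8) + (3)·(10) + (6)·(18) + (8)·(24) = 348.

348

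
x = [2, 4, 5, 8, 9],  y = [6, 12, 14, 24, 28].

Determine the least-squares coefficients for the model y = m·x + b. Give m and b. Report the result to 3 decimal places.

m = 3.120, b = -0.675

Setting ∂/∂m … = 0 gives: 190·m + 28·b = 574;  28·m + 5·b = 84.
(Σx·x = 190, Σx = 28, Σ1 = 5, Σx·y = 574, Σy = 84.)
Eliminating b: 5·(row 1) − 28·(row 2) gives 166·m = 5·574 − 28·84 = 518, so m = 259/83.
Then b = (84 − 28·(259/83))/5 = -56/83.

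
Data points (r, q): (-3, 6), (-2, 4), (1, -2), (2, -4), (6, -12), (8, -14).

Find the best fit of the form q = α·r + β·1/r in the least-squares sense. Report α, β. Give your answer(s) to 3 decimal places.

From the data, Σr·r = 118, Σr·1/r = 6, Σ1/r·1/r = 953/576.
Right-hand side: Σr·q = -220, Σ1/r·q = -47/4.
So MᵀM·[α, β]ᵀ = Mᵀq: [[118, 6]; [6, 953/576]]·[α, β]ᵀ = [-220, -47/4]ᵀ.
Eliminating β: (953/576)·(row 1) − 6·(row 2) gives (45859/288)·α = (953/576)·(-220) − 6·(-47/4) = -42263/144, so α = -84526/45859.
Then β = ((-47/4) − 6·(-84526/45859))/(953/576) = -19152/45859.

α = -1.843, β = -0.418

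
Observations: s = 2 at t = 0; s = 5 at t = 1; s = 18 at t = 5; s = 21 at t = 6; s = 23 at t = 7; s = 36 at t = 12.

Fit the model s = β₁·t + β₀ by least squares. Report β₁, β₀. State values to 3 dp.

β₁ = 2.863, β₀ = 2.708

Compute the Gram sums: Σt·t = 255, Σt = 31, Σ1 = 6.
And Σt·s = 814, Σs = 105.
Δ = 255·6 − 31² = 569.
β₁ = (814·6 − 31·105)/569 = 1629/569; β₀ = (255·105 − 31·814)/569 = 1541/569.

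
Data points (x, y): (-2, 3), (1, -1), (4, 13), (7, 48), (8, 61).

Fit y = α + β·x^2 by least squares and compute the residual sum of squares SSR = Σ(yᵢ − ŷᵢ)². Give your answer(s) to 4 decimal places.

Compute the Gram sums: Σ1 = 5, Σx^2 = 134, Σx^2·x^2 = 6770.
Right-hand side: Σy = 124, Σx^2·y = 6475.
Normal equations: [[5, 134]; [134, 6770]]·[α, β]ᵀ = [124, 6475]ᵀ.
Δ = 5·6770 − 134² = 15894.
α = (124·6770 − 134·6475)/15894 = -1565/883; β = (5·6475 − 134·124)/15894 = 1751/1766.
Residuals: 712/883, -387/1766, -964/883, 2099/1766, -604/883; SSR = 6659/1766.

SSR = 3.7707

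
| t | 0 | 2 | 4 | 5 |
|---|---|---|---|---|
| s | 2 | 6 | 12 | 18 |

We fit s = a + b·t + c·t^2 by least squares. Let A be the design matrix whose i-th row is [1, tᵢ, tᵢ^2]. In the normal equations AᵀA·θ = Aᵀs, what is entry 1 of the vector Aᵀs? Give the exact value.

Entry 1 ↔ basis 1, so (Aᵀs)_{1} = Σᵢ sᵢ = (1)·(2) + (1)·(6) + (1)·(12) + (1)·(18) = 38.

38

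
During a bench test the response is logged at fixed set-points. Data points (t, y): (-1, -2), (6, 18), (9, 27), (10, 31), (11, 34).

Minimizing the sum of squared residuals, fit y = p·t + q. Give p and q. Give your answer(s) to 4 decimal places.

p = 2.9894, q = 0.6745

The normal system MᵀM·[p, q]ᵀ = Mᵀy is [[339, 35]; [35, 5]]·[p, q]ᵀ = [1037, 108]ᵀ.
det = 339·5 − 35² = 470.
p = (1037·5 − 35·108)/470 = 281/94; q = (339·108 − 35·1037)/470 = 317/470.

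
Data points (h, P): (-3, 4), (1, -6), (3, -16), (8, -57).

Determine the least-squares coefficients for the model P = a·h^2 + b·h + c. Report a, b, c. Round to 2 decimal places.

Compute the Gram sums: Σh^2·h^2 = 4259, Σh^2·h = 513, Σh^2 = 83, Σh·h = 83, Σh = 9, Σ1 = 4.
Right-hand side: Σh^2·P = -3762, Σh·P = -522, ΣP = -75.
Normal equations: [[4259, 513, 83]; [513, 83, 9]; [83, 9, 4]]·[a, b, c]ᵀ = [-3762, -522, -75]ᵀ.
Inverting the 3×3 Gram matrix, [a, b, c]ᵀ = [-23163/52742, -176481/52742, -55599/26371]ᵀ.

a = -0.44, b = -3.35, c = -2.11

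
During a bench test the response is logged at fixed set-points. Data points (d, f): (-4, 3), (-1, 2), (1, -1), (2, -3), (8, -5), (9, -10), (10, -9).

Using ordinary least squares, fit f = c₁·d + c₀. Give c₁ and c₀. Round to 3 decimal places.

From the data, Σd·d = 267, Σd = 25, Σ1 = 7.
Right-hand side: Σd·f = -241, Σf = -23.
Normal equations: [[267, 25]; [25, 7]]·[c₁, c₀]ᵀ = [-241, -23]ᵀ.
Eliminating c₀: 7·(row 1) − 25·(row 2) gives 1244·c₁ = 7·(-241) − 25·(-23) = -1112, so c₁ = -278/311.
Then c₀ = ((-23) − 25·(-278/311))/7 = -29/311.

c₁ = -0.894, c₀ = -0.093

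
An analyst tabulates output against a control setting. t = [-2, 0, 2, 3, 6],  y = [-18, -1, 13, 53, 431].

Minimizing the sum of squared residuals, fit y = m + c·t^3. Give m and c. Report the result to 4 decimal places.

Compute the Gram sums: Σ1 = 5, Σt^3 = 243, Σt^3·t^3 = 47513.
And Σy = 478, Σt^3·y = 94775.
So XᵀX·[m, c]ᵀ = Xᵀy: [[5, 243]; [243, 47513]]·[m, c]ᵀ = [478, 94775]ᵀ.
det = 5·47513 − 243² = 178516.
m = (478·47513 − 243·94775)/178516 = -24547/13732; c = (5·94775 − 243·478)/178516 = 27517/13732.

m = -1.7876, c = 2.0039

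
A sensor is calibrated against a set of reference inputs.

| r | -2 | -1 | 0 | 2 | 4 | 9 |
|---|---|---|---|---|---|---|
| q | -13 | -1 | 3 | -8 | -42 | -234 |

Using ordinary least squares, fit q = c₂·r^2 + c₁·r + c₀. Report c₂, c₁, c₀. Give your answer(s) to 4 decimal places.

c₂ = -3.0471, c₁ = 1.1504, c₀ = 2.3651

The normal system AᵀA·[c₂, c₁, c₀]ᵀ = Aᵀq is [[6850, 792, 106]; [792, 106, 12]; [106, 12, 6]]·[c₂, c₁, c₀]ᵀ = [-19711, -2263, -295]ᵀ.
Inverting the 3×3 Gram matrix, [c₂, c₁, c₀]ᵀ = [-81977/26903, 61901/53806, 127257/53806]ᵀ.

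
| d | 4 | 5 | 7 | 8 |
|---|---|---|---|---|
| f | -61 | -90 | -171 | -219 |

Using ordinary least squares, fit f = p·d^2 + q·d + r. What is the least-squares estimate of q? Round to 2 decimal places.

MᵀM·[p, q, r]ᵀ = Mᵀf reads: 7378·p + 1044·q + 154·r = -25621;  1044·p + 154·q + 24·r = -3643;  154·p + 24·q + 4·r = -541.
(Σd^2·d^2 = 7378, Σd^2·d = 1044, Σd^2 = 154, Σd·d = 154, Σd = 24, Σ1 = 4, Σd^2·f = -25621, Σd·f = -3643, Σf = -541.)
Row-reducing yields p = -19/6, q = -17/10, r = -47/15.

q = -1.70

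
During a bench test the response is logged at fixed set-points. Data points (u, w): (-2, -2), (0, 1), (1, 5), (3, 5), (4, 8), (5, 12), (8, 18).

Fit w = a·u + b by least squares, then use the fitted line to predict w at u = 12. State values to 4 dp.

ŵ = 24.9513

Sums needed: Σu·u = 119, Σu = 19, Σ1 = 7.
Right-hand side: Σu·w = 260, Σw = 47.
MᵀM·[a, b]ᵀ = Mᵀw becomes [[119, 19]; [19, 7]]·[a, b]ᵀ = [260, 47]ᵀ.
Δ = 119·7 − 19² = 472.
a = (260·7 − 19·47)/472 = 927/472; b = (119·47 − 19·260)/472 = 653/472.
At u = 12: ŵ = (927/472)·(12) + (653/472)·(1) = 11777/472.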